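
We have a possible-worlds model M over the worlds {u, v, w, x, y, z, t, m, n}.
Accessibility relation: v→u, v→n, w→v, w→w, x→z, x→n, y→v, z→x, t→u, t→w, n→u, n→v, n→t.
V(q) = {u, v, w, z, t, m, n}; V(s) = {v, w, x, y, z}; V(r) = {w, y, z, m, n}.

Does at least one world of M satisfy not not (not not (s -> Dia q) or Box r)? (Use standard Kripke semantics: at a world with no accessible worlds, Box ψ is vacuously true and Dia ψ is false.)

Let φ = not not (not not (s -> Dia q) or Box r). Evaluate φ at each world:
  u (successors ∅): φ is true.
  v (successors {u, n}): φ is true.
  w (successors {v, w}): φ is true.
  x (successors {z, n}): φ is true.
  y (successors {v}): φ is true.
  z (successors {x}): φ is false.
  t (successors {u, w}): φ is true.
  m (successors ∅): φ is true.
  n (successors {u, v, t}): φ is true.
Detail at u (witness):
  At u: not (not not (s -> Dia q) or Box r) is false, so not not (not not (s -> Dia q) or Box r) is true.
    At u: not not (s -> Dia q) or Box r is true, so not (not not (s -> Dia q) or Box r) is false.
      At u: not not (s -> Dia q) is true, Box r is true, so not not (s -> Dia q) or Box r is true.

Yes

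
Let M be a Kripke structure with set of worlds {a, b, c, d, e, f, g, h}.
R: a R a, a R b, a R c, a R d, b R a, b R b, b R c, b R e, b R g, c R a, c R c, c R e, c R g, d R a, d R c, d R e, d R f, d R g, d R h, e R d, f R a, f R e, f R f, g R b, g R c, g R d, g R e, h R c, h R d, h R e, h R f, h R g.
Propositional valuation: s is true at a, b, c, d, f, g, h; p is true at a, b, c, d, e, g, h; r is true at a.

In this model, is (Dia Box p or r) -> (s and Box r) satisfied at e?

At e: Dia Box p or r is false, s and Box r is false, so (Dia Box p or r) -> (s and Box r) is true.
  At e: Dia Box p is false, r is false, so Dia Box p or r is false.
    At e: Dia Box p requires Box p at some successor in {d}.
      At d: Box p is false.
    So Dia Box p is false at e.
  At e: s is false, Box r is false, so s and Box r is false.
    At e: Box r requires r at every successor {d}.
      r fails at d, so Box r is false at e.

Yes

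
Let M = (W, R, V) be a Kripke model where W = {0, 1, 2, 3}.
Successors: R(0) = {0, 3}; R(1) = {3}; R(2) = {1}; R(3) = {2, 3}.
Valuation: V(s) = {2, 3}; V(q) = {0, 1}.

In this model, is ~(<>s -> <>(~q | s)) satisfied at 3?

Recall that <>ψ holds at a world iff ψ holds at some accessible world.
At 3: <>s -> <>(~q | s) is true, so ~(<>s -> <>(~q | s)) is false.
  At 3: <>s is true, <>(~q | s) is true, so <>s -> <>(~q | s) is true.
    At 3: <>s requires s at some successor in {2, 3}.
      s holds at 2, so <>s is true at 3.
    At 3: <>(~q | s) requires ~q | s at some successor in {2, 3}.
      ~q | s holds at 2, so <>(~q | s) is true at 3.

No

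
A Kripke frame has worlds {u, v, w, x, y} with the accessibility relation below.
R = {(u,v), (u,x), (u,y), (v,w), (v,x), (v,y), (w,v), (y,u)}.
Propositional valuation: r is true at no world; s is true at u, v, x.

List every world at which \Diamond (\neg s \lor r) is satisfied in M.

Let φ = \Diamond (\neg s \lor r). Evaluate φ at each world:
  u (successors {v, x, y}): φ is true.
  v (successors {w, x, y}): φ is true.
  w (successors {v}): φ is false.
  x (successors ∅): φ is false.
  y (successors {u}): φ is false.
For instance, at w:
  At w: \Diamond (\neg s \lor r) requires \neg s \lor r at some successor in {v}.
    At v: \neg s \lor r is false.
  So \Diamond (\neg s \lor r) is false at w.
Satisfying worlds: {u, v}

u, v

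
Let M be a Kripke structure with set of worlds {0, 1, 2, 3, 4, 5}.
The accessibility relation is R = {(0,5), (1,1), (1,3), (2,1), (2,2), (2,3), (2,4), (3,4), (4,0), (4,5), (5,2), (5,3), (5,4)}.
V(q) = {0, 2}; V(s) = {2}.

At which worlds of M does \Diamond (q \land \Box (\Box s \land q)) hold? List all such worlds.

Let φ = \Diamond (q \land \Box (\Box s \land q)). Evaluate φ at each world:
  0 (successors {5}): φ is false.
  1 (successors {1, 3}): φ is false.
  2 (successors {1, 2, 3, 4}): φ is false.
  3 (successors {4}): φ is false.
  4 (successors {0, 5}): φ is false.
  5 (successors {2, 3, 4}): φ is false.
For instance, at 2:
  At 2: \Diamond (q \land \Box (\Box s \land q)) requires q \land \Box (\Box s \land q) at some successor in {1, 2, 3, 4}.
    At 1: q \land \Box (\Box s \land q) is false.
    At 2: q \land \Box (\Box s \land q) is false.
    At 3: q \land \Box (\Box s \land q) is false.
    At 4: q \land \Box (\Box s \land q) is false.
  So \Diamond (q \land \Box (\Box s \land q)) is false at 2.
Satisfying worlds: none.

none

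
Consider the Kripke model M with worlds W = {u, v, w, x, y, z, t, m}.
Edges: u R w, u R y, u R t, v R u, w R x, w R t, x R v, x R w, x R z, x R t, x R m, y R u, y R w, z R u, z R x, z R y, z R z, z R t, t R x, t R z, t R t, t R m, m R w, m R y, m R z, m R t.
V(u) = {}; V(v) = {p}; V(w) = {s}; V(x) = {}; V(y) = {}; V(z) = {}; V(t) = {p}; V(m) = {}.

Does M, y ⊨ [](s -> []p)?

At y: [](s -> []p) requires s -> []p at every successor {u, w}.
  s -> []p fails at w, so [](s -> []p) is false at y.
    At w: s is true, []p is false, so s -> []p is false.
      At w: []p requires p at every successor {x, t}.
        p fails at x, so []p is false at w.

No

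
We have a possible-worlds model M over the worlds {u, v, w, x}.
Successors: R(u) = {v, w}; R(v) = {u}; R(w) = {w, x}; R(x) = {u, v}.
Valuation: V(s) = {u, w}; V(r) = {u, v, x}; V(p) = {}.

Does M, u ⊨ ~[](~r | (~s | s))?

At u: [](~r | (~s | s)) is true, so ~[](~r | (~s | s)) is false.
  At u: [](~r | (~s | s)) requires ~r | (~s | s) at every successor {v, w}.
    At v: ~r | (~s | s) is true.
    At w: ~r | (~s | s) is true.
  So [](~r | (~s | s)) is true at u.

No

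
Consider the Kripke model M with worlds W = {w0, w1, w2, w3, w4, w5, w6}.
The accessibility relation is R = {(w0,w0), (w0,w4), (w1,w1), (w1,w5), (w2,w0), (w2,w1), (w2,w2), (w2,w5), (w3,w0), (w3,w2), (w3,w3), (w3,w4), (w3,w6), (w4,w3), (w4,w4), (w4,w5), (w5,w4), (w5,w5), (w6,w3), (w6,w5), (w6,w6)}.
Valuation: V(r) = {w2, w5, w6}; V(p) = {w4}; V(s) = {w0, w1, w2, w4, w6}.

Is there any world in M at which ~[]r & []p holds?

Let φ = ~[]r & []p. Evaluate φ at each world:
  w0 (successors {w0, w4}): φ is false.
  w1 (successors {w1, w5}): φ is false.
  w2 (successors {w0, w1, w2, w5}): φ is false.
  w3 (successors {w0, w2, w3, w4, w6}): φ is false.
  w4 (successors {w3, w4, w5}): φ is false.
  w5 (successors {w4, w5}): φ is false.
  w6 (successors {w3, w5, w6}): φ is false.
For instance, at w6:
  At w6: ~[]r is true, []p is false, so ~[]r & []p is false.
    At w6: []r is false, so ~[]r is true.
      At w6: []r requires r at every successor {w3, w5, w6}.
        r fails at w3, so []r is false at w6.
    At w6: []p requires p at every successor {w3, w5, w6}.
      p fails at w3, so []p is false at w6.

No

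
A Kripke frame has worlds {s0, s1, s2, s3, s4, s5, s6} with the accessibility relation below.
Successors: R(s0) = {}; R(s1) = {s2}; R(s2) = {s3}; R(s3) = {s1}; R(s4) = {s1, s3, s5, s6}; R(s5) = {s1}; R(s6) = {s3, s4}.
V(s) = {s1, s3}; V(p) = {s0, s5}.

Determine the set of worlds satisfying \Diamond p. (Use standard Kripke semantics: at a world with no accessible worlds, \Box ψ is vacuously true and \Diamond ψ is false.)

s4

Recall that \Diamond ψ holds at a world iff ψ holds at some accessible world.
Let φ = \Diamond p. Evaluate φ at each world:
  s0 (successors ∅): φ is false.
  s1 (successors {s2}): φ is false.
  s2 (successors {s3}): φ is false.
  s3 (successors {s1}): φ is false.
  s4 (successors {s1, s3, s5, s6}): φ is true.
  s5 (successors {s1}): φ is false.
  s6 (successors {s3, s4}): φ is false.
For instance, at s1:
  At s1: \Diamond p requires p at some successor in {s2}.
    At s2: p is false.
  So \Diamond p is false at s1.
Satisfying worlds: {s4}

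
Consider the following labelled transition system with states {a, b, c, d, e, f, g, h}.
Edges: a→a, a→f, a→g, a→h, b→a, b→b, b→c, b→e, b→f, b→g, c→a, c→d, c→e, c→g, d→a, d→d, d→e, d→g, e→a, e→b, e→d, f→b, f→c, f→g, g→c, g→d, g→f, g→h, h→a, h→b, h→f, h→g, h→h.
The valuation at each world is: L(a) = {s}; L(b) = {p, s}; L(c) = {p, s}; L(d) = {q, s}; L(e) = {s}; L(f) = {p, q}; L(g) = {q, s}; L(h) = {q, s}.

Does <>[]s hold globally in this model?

Yes

Recall that []ψ holds at a world iff ψ holds at every accessible world, and <>ψ holds iff ψ holds at some accessible world.
Let φ = <>[]s. Evaluate φ at each world:
  a (successors {a, f, g, h}): φ is true.
  b (successors {a, b, c, e, f, g}): φ is true.
  c (successors {a, d, e, g}): φ is true.
  d (successors {a, d, e, g}): φ is true.
  e (successors {a, b, d}): φ is true.
  f (successors {b, c, g}): φ is true.
  g (successors {c, d, f, h}): φ is true.
  h (successors {a, b, f, g, h}): φ is true.
For instance, at a:
  At a: <>[]s requires []s at some successor in {a, f, g, h}.
    []s holds at f, so <>[]s is true at a.
      At f: []s requires s at every successor {b, c, g}.
        At b: s is true.
        At c: s is true.
        At g: s is true.
      So []s is true at f.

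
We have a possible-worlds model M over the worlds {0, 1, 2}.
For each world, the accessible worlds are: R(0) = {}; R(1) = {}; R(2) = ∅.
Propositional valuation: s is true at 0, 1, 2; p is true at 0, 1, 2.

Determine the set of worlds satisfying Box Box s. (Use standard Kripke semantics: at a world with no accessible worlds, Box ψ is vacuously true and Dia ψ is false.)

Let φ = Box Box s. Evaluate φ at each world:
  0 (successors ∅): φ is true.
  1 (successors ∅): φ is true.
  2 (successors ∅): φ is true.
For instance, at 2:
  At 2: no accessible worlds, so Box Box s holds vacuously.
Satisfying worlds: {0, 1, 2}

0, 1, 2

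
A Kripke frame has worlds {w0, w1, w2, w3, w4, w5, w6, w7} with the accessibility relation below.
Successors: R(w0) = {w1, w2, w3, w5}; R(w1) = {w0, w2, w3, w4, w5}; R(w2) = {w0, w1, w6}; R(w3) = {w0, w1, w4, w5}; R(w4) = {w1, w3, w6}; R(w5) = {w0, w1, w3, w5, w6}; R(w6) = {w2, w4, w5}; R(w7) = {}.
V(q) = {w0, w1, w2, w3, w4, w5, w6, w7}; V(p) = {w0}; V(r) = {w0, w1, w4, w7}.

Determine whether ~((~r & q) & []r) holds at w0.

Yes

Recall that []ψ holds at a world iff ψ holds at every accessible world, and <>ψ holds iff ψ holds at some accessible world.
At w0: (~r & q) & []r is false, so ~((~r & q) & []r) is true.
  At w0: ~r & q is false, []r is false, so (~r & q) & []r is false.
    At w0: []r requires r at every successor {w1, w2, w3, w5}.
      r fails at w2, so []r is false at w0.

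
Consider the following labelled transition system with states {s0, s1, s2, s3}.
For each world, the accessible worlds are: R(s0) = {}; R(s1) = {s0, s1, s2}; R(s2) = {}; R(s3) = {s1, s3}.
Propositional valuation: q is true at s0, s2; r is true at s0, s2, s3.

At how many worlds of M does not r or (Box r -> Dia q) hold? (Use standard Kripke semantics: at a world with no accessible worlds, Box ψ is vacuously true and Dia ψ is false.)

Let φ = not r or (Box r -> Dia q). Evaluate φ at each world:
  s0 (successors ∅): φ is false.
  s1 (successors {s0, s1, s2}): φ is true.
  s2 (successors ∅): φ is false.
  s3 (successors {s1, s3}): φ is true.
For instance, at s3:
  At s3: not r is false, Box r -> Dia q is true, so not r or (Box r -> Dia q) is true.
    At s3: Box r is false, Dia q is false, so Box r -> Dia q is true.
      At s3: Box r requires r at every successor {s1, s3}.
        r fails at s1, so Box r is false at s3.
      At s3: Dia q requires q at some successor in {s1, s3}.
        At s1: q is false.
        At s3: q is false.
      So Dia q is false at s3.
Satisfying worlds: {s1, s3}

2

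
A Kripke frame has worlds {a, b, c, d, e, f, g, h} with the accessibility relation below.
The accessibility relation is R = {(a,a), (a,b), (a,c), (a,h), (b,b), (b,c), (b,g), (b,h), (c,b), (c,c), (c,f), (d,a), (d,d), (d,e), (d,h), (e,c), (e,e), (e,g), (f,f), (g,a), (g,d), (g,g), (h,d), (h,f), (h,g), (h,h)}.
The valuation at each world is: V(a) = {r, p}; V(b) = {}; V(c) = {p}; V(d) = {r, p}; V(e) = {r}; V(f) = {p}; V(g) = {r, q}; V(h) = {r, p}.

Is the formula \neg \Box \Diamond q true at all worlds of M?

Let φ = \neg \Box \Diamond q. Evaluate φ at each world:
  a (successors {a, b, c, h}): φ is true.
  b (successors {b, c, g, h}): φ is true.
  c (successors {b, c, f}): φ is true.
  d (successors {a, d, e, h}): φ is true.
  e (successors {c, e, g}): φ is true.
  f (successors {f}): φ is true.
  g (successors {a, d, g}): φ is true.
  h (successors {d, f, g, h}): φ is true.
For instance, at h:
  At h: \Box \Diamond q is false, so \neg \Box \Diamond q is true.
    At h: \Box \Diamond q requires \Diamond q at every successor {d, f, g, h}.
      \Diamond q fails at d, so \Box \Diamond q is false at h.

Yes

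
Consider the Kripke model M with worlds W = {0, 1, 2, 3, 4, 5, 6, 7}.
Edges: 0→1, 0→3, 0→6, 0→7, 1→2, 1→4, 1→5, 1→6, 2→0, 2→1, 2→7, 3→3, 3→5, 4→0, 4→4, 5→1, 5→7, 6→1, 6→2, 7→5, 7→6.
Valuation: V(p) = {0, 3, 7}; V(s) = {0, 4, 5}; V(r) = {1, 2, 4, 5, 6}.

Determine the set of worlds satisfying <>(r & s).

Recall that <>ψ holds at a world iff ψ holds at some accessible world.
Let φ = <>(r & s). Evaluate φ at each world:
  0 (successors {1, 3, 6, 7}): φ is false.
  1 (successors {2, 4, 5, 6}): φ is true.
  2 (successors {0, 1, 7}): φ is false.
  3 (successors {3, 5}): φ is true.
  4 (successors {0, 4}): φ is true.
  5 (successors {1, 7}): φ is false.
  6 (successors {1, 2}): φ is false.
  7 (successors {5, 6}): φ is true.
For instance, at 4:
  At 4: <>(r & s) requires r & s at some successor in {0, 4}.
    r & s holds at 4, so <>(r & s) is true at 4.
Satisfying worlds: {1, 3, 4, 7}

1, 3, 4, 7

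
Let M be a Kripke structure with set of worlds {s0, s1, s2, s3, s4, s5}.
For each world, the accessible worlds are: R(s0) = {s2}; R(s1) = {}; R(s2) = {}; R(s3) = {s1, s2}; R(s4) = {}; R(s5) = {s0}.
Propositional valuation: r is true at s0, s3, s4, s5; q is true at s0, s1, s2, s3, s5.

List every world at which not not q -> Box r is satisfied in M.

Let φ = not not q -> Box r. Evaluate φ at each world:
  s0 (successors {s2}): φ is false.
  s1 (successors ∅): φ is true.
  s2 (successors ∅): φ is true.
  s3 (successors {s1, s2}): φ is false.
  s4 (successors ∅): φ is true.
  s5 (successors {s0}): φ is true.
For instance, at s3:
  At s3: not not q is true, Box r is false, so not not q -> Box r is false.
    At s3: Box r requires r at every successor {s1, s2}.
      r fails at s1, so Box r is false at s3.
Satisfying worlds: {s1, s2, s4, s5}

s1, s2, s4, s5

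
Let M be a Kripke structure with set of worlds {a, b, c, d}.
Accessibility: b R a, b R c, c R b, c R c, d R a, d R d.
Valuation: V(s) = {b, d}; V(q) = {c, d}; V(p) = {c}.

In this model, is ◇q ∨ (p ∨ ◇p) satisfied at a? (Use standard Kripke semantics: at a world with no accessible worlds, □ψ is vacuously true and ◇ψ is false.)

No

At a: ◇q is false, p ∨ ◇p is false, so ◇q ∨ (p ∨ ◇p) is false.
  At a: no accessible worlds, so ◇q is false.
  At a: p is false, ◇p is false, so p ∨ ◇p is false.
    At a: no accessible worlds, so ◇p is false.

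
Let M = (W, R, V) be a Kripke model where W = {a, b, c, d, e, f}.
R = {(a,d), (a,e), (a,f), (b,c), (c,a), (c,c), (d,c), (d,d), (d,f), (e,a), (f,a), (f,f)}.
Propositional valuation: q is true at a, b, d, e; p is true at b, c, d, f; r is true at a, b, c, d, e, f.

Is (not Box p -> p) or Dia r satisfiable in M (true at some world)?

Yes

Let φ = (not Box p -> p) or Dia r. Evaluate φ at each world:
  a (successors {d, e, f}): φ is true.
  b (successors {c}): φ is true.
  c (successors {a, c}): φ is true.
  d (successors {c, d, f}): φ is true.
  e (successors {a}): φ is true.
  f (successors {a, f}): φ is true.
Detail at a (witness):
  At a: not Box p -> p is false, Dia r is true, so (not Box p -> p) or Dia r is true.
    At a: not Box p is true, p is false, so not Box p -> p is false.
      At a: Box p is false, so not Box p is true.
    At a: Dia r requires r at some successor in {d, e, f}.
      r holds at d, so Dia r is true at a.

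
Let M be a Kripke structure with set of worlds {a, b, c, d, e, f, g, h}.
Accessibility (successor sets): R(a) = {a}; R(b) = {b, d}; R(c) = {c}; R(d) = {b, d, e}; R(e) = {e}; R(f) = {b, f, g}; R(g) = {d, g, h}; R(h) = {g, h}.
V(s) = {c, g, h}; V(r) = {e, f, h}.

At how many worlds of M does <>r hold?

Let φ = <>r. Evaluate φ at each world:
  a (successors {a}): φ is false.
  b (successors {b, d}): φ is false.
  c (successors {c}): φ is false.
  d (successors {b, d, e}): φ is true.
  e (successors {e}): φ is true.
  f (successors {b, f, g}): φ is true.
  g (successors {d, g, h}): φ is true.
  h (successors {g, h}): φ is true.
For instance, at h:
  At h: <>r requires r at some successor in {g, h}.
    r holds at h, so <>r is true at h.
Satisfying worlds: {d, e, f, g, h}

5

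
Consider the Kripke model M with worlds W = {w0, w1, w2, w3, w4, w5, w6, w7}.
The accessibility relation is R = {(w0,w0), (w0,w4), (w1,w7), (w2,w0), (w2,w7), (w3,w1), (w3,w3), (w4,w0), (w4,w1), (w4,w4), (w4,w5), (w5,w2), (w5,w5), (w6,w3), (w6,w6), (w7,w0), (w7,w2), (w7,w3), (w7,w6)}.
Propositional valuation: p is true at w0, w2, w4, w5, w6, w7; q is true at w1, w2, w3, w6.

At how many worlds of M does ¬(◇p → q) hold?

Let φ = ¬(◇p → q). Evaluate φ at each world:
  w0 (successors {w0, w4}): φ is true.
  w1 (successors {w7}): φ is false.
  w2 (successors {w0, w7}): φ is false.
  w3 (successors {w1, w3}): φ is false.
  w4 (successors {w0, w1, w4, w5}): φ is true.
  w5 (successors {w2, w5}): φ is true.
  w6 (successors {w3, w6}): φ is false.
  w7 (successors {w0, w2, w3, w6}): φ is true.
For instance, at w6:
  At w6: ◇p → q is true, so ¬(◇p → q) is false.
    At w6: ◇p is true, q is true, so ◇p → q is true.
      At w6: ◇p requires p at some successor in {w3, w6}.
        p holds at w6, so ◇p is true at w6.
Satisfying worlds: {w0, w4, w5, w7}

4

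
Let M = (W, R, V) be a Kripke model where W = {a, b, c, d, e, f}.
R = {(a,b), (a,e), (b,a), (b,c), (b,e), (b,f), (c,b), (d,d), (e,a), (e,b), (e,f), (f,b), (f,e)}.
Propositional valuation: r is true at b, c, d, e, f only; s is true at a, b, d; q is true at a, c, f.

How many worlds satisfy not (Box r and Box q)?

Let φ = not (Box r and Box q). Evaluate φ at each world:
  a (successors {b, e}): φ is true.
  b (successors {a, c, e, f}): φ is true.
  c (successors {b}): φ is true.
  d (successors {d}): φ is true.
  e (successors {a, b, f}): φ is true.
  f (successors {b, e}): φ is true.
For instance, at a:
  At a: Box r and Box q is false, so not (Box r and Box q) is true.
    At a: Box r is true, Box q is false, so Box r and Box q is false.
      At a: Box r requires r at every successor {b, e}.
        At b: r is true.
        At e: r is true.
      So Box r is true at a.
      At a: Box q requires q at every successor {b, e}.
        q fails at b, so Box q is false at a.
Satisfying worlds: {a, b, c, d, e, f}

6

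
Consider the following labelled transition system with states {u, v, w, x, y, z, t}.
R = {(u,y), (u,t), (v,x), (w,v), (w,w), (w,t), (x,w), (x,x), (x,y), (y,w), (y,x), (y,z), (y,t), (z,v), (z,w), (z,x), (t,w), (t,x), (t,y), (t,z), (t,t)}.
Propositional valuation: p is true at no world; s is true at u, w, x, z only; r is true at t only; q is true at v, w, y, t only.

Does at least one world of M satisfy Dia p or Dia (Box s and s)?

No

Let φ = Dia p or Dia (Box s and s). Evaluate φ at each world:
  u (successors {y, t}): φ is false.
  v (successors {x}): φ is false.
  w (successors {v, w, t}): φ is false.
  x (successors {w, x, y}): φ is false.
  y (successors {w, x, z, t}): φ is false.
  z (successors {v, w, x}): φ is false.
  t (successors {w, x, y, z, t}): φ is false.
For instance, at u:
  At u: Dia p is false, Dia (Box s and s) is false, so Dia p or Dia (Box s and s) is false.
    At u: Dia p requires p at some successor in {y, t}.
      At y: p is false.
      At t: p is false.
    So Dia p is false at u.
    At u: Dia (Box s and s) requires Box s and s at some successor in {y, t}.
      At y: Box s and s is false.
      At t: Box s and s is false.
    So Dia (Box s and s) is false at u.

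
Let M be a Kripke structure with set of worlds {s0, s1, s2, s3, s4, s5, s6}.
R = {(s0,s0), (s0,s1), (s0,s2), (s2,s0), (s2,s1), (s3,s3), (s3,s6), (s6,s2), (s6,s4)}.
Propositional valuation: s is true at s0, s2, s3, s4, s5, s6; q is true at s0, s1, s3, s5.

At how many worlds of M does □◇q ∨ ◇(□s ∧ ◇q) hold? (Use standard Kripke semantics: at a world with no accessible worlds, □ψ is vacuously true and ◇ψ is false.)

Let φ = □◇q ∨ ◇(□s ∧ ◇q). Evaluate φ at each world:
  s0 (successors {s0, s1, s2}): φ is false.
  s1 (successors ∅): φ is true.
  s2 (successors {s0, s1}): φ is false.
  s3 (successors {s3, s6}): φ is true.
  s4 (successors ∅): φ is true.
  s5 (successors ∅): φ is true.
  s6 (successors {s2, s4}): φ is false.
For instance, at s2:
  At s2: □◇q is false, ◇(□s ∧ ◇q) is false, so □◇q ∨ ◇(□s ∧ ◇q) is false.
    At s2: □◇q requires ◇q at every successor {s0, s1}.
      ◇q fails at s1, so □◇q is false at s2.
    At s2: ◇(□s ∧ ◇q) requires □s ∧ ◇q at some successor in {s0, s1}.
      At s0: □s ∧ ◇q is false.
      At s1: □s ∧ ◇q is false.
    So ◇(□s ∧ ◇q) is false at s2.
Satisfying worlds: {s1, s3, s4, s5}

4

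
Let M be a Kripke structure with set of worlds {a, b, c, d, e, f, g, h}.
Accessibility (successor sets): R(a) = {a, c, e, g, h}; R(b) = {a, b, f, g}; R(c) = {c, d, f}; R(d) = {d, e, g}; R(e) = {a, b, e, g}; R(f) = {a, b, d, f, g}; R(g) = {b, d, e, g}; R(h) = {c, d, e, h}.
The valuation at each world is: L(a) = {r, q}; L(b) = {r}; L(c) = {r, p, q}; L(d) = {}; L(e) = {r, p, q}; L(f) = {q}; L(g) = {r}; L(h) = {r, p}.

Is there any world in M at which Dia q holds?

Let φ = Dia q. Evaluate φ at each world:
  a (successors {a, c, e, g, h}): φ is true.
  b (successors {a, b, f, g}): φ is true.
  c (successors {c, d, f}): φ is true.
  d (successors {d, e, g}): φ is true.
  e (successors {a, b, e, g}): φ is true.
  f (successors {a, b, d, f, g}): φ is true.
  g (successors {b, d, e, g}): φ is true.
  h (successors {c, d, e, h}): φ is true.
Detail at a (witness):
  At a: Dia q requires q at some successor in {a, c, e, g, h}.
    q holds at a, so Dia q is true at a.

Yes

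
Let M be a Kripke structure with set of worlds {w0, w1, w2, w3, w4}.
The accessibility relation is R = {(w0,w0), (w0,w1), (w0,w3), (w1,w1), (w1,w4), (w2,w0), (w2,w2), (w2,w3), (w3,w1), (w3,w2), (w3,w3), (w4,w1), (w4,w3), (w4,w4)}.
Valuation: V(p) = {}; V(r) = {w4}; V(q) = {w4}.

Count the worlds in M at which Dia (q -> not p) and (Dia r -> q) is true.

Let φ = Dia (q -> not p) and (Dia r -> q). Evaluate φ at each world:
  w0 (successors {w0, w1, w3}): φ is true.
  w1 (successors {w1, w4}): φ is false.
  w2 (successors {w0, w2, w3}): φ is true.
  w3 (successors {w1, w2, w3}): φ is true.
  w4 (successors {w1, w3, w4}): φ is true.
For instance, at w0:
  At w0: Dia (q -> not p) is true, Dia r -> q is true, so Dia (q -> not p) and (Dia r -> q) is true.
    At w0: Dia (q -> not p) requires q -> not p at some successor in {w0, w1, w3}.
      q -> not p holds at w0, so Dia (q -> not p) is true at w0.
    At w0: Dia r is false, q is false, so Dia r -> q is true.
      At w0: Dia r requires r at some successor in {w0, w1, w3}.
        At w0: r is false.
        At w1: r is false.
        At w3: r is false.
      So Dia r is false at w0.
Satisfying worlds: {w0, w2, w3, w4}

4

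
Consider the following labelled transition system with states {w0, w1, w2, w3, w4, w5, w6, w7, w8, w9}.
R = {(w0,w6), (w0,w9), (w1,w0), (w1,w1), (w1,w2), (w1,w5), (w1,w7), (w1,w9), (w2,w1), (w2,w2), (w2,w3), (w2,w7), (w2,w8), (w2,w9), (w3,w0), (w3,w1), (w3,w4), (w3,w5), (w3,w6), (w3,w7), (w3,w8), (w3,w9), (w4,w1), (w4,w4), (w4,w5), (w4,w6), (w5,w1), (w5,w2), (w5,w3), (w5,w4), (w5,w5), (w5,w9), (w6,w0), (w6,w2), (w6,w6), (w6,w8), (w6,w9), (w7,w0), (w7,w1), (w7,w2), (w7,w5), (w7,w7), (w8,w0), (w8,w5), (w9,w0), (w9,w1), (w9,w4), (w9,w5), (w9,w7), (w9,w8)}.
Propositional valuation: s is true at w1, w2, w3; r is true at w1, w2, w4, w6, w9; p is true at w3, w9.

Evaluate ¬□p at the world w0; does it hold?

Yes

Recall that □ψ holds at a world iff ψ holds at every accessible world, and ◇ψ holds iff ψ holds at some accessible world.
At w0: □p is false, so ¬□p is true.
  At w0: □p requires p at every successor {w6, w9}.
    p fails at w6, so □p is false at w0.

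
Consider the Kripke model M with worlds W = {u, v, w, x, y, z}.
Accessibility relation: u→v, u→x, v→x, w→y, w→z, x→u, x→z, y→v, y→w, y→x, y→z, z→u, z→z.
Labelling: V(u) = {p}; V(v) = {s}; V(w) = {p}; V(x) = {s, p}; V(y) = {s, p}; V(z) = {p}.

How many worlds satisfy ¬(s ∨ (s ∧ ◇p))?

Let φ = ¬(s ∨ (s ∧ ◇p)). Evaluate φ at each world:
  u (successors {v, x}): φ is true.
  v (successors {x}): φ is false.
  w (successors {y, z}): φ is true.
  x (successors {u, z}): φ is false.
  y (successors {v, w, x, z}): φ is false.
  z (successors {u, z}): φ is true.
For instance, at u:
  At u: s ∨ (s ∧ ◇p) is false, so ¬(s ∨ (s ∧ ◇p)) is true.
    At u: s is false, s ∧ ◇p is false, so s ∨ (s ∧ ◇p) is false.
      At u: s is false, ◇p is true, so s ∧ ◇p is false.
Satisfying worlds: {u, w, z}

3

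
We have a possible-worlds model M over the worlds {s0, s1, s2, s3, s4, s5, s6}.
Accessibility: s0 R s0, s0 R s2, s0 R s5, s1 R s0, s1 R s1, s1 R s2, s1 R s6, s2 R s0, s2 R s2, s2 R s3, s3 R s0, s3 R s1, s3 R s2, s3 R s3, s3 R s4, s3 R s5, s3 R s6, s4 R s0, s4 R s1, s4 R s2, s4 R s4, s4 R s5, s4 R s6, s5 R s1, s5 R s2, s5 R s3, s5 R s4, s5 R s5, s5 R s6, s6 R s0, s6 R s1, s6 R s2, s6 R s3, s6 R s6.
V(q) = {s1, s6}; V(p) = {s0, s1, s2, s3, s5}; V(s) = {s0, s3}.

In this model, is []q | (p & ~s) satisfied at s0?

At s0: []q is false, p & ~s is false, so []q | (p & ~s) is false.
  At s0: []q requires q at every successor {s0, s2, s5}.
    q fails at s0, so []q is false at s0.

No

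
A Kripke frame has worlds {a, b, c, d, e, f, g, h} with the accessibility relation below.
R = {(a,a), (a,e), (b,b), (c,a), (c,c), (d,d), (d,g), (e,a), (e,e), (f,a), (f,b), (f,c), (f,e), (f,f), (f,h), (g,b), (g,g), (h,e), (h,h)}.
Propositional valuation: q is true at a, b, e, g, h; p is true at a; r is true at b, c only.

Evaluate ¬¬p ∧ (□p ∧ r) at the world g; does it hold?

No

At g: ¬¬p is false, □p ∧ r is false, so ¬¬p ∧ (□p ∧ r) is false.
  At g: □p is false, r is false, so □p ∧ r is false.
    At g: □p requires p at every successor {b, g}.
      p fails at b, so □p is false at g.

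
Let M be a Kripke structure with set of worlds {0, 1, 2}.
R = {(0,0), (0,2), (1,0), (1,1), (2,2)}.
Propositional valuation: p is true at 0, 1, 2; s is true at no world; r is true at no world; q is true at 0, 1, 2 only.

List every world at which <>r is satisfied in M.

none

Recall that <>ψ holds at a world iff ψ holds at some accessible world.
Let φ = <>r. Evaluate φ at each world:
  0 (successors {0, 2}): φ is false.
  1 (successors {0, 1}): φ is false.
  2 (successors {2}): φ is false.
For instance, at 0:
  At 0: <>r requires r at some successor in {0, 2}.
    At 0: r is false.
    At 2: r is false.
  So <>r is false at 0.
Satisfying worlds: none.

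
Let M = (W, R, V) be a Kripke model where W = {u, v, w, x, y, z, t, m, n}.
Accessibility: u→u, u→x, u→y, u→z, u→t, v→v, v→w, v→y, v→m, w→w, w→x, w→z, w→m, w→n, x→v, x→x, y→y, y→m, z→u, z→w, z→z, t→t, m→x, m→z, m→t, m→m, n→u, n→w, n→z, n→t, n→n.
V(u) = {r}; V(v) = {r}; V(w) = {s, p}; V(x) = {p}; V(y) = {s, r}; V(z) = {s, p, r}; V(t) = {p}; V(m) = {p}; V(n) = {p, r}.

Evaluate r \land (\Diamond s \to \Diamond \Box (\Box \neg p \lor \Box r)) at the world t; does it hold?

At t: r is false, \Diamond s \to \Diamond \Box (\Box \neg p \lor \Box r) is true, so r \land (\Diamond s \to \Diamond \Box (\Box \neg p \lor \Box r)) is false.
  At t: \Diamond s is false, \Diamond \Box (\Box \neg p \lor \Box r) is false, so \Diamond s \to \Diamond \Box (\Box \neg p \lor \Box r) is true.
    At t: \Diamond s requires s at some successor in {t}.
      At t: s is false.
    So \Diamond s is false at t.
    At t: \Diamond \Box (\Box \neg p \lor \Box r) requires \Box (\Box \neg p \lor \Box r) at some successor in {t}.
      At t: \Box (\Box \neg p \lor \Box r) is false.
    So \Diamond \Box (\Box \neg p \lor \Box r) is false at t.

No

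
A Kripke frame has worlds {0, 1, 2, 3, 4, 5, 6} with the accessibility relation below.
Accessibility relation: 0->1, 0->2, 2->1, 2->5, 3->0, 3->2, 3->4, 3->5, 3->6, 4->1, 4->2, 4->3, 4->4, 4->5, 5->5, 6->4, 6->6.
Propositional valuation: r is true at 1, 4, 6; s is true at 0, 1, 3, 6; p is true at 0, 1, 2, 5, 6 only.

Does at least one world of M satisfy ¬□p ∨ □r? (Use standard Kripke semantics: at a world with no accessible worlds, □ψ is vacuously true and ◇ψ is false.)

Let φ = ¬□p ∨ □r. Evaluate φ at each world:
  0 (successors {1, 2}): φ is false.
  1 (successors ∅): φ is true.
  2 (successors {1, 5}): φ is false.
  3 (successors {0, 2, 4, 5, 6}): φ is true.
  4 (successors {1, 2, 3, 4, 5}): φ is true.
  5 (successors {5}): φ is false.
  6 (successors {4, 6}): φ is true.
Detail at 1 (witness):
  At 1: ¬□p is false, □r is true, so ¬□p ∨ □r is true.
    At 1: □p is true, so ¬□p is false.
      At 1: no accessible worlds, so □p holds vacuously.
    At 1: no accessible worlds, so □r holds vacuously.

Yes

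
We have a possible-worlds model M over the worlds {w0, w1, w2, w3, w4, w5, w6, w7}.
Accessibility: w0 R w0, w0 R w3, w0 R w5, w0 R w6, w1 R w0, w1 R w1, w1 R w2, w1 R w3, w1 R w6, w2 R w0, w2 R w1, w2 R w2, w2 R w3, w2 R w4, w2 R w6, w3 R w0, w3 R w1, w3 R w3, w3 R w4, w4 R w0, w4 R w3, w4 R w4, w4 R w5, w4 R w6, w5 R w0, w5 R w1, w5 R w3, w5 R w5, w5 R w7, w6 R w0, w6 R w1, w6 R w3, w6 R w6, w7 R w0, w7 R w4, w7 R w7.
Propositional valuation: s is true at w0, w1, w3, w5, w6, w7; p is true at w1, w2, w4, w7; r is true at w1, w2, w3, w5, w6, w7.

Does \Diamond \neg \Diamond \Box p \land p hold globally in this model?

No

Let φ = \Diamond \neg \Diamond \Box p \land p. Evaluate φ at each world:
  w0 (successors {w0, w3, w5, w6}): φ is false.
  w1 (successors {w0, w1, w2, w3, w6}): φ is true.
  w2 (successors {w0, w1, w2, w3, w4, w6}): φ is true.
  w3 (successors {w0, w1, w3, w4}): φ is false.
  w4 (successors {w0, w3, w4, w5, w6}): φ is true.
  w5 (successors {w0, w1, w3, w5, w7}): φ is false.
  w6 (successors {w0, w1, w3, w6}): φ is false.
  w7 (successors {w0, w4, w7}): φ is true.
Detail at w0 (counterexample):
  At w0: \Diamond \neg \Diamond \Box p is true, p is false, so \Diamond \neg \Diamond \Box p \land p is false.
    At w0: \Diamond \neg \Diamond \Box p requires \neg \Diamond \Box p at some successor in {w0, w3, w5, w6}.
      \neg \Diamond \Box p holds at w0, so \Diamond \neg \Diamond \Box p is true at w0.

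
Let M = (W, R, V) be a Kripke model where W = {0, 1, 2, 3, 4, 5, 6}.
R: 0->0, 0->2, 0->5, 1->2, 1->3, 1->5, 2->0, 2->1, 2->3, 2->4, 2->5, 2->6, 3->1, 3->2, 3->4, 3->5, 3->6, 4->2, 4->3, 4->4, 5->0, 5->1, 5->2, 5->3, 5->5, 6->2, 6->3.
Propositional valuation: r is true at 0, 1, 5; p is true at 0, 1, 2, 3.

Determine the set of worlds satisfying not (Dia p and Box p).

Let φ = not (Dia p and Box p). Evaluate φ at each world:
  0 (successors {0, 2, 5}): φ is true.
  1 (successors {2, 3, 5}): φ is true.
  2 (successors {0, 1, 3, 4, 5, 6}): φ is true.
  3 (successors {1, 2, 4, 5, 6}): φ is true.
  4 (successors {2, 3, 4}): φ is true.
  5 (successors {0, 1, 2, 3, 5}): φ is true.
  6 (successors {2, 3}): φ is false.
For instance, at 4:
  At 4: Dia p and Box p is false, so not (Dia p and Box p) is true.
    At 4: Dia p is true, Box p is false, so Dia p and Box p is false.
      At 4: Dia p requires p at some successor in {2, 3, 4}.
        p holds at 2, so Dia p is true at 4.
      At 4: Box p requires p at every successor {2, 3, 4}.
        p fails at 4, so Box p is false at 4.
Satisfying worlds: {0, 1, 2, 3, 4, 5}

0, 1, 2, 3, 4, 5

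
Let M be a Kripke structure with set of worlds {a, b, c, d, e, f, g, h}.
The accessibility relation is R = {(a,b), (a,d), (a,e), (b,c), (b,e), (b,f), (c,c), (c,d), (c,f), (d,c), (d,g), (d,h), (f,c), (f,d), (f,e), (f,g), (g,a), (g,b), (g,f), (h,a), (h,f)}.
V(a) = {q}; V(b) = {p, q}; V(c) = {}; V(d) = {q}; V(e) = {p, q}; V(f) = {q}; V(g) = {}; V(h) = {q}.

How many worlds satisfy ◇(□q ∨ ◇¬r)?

7

Recall that □ψ holds at a world iff ψ holds at every accessible world, and ◇ψ holds iff ψ holds at some accessible world.
Let φ = ◇(□q ∨ ◇¬r). Evaluate φ at each world:
  a (successors {b, d, e}): φ is true.
  b (successors {c, e, f}): φ is true.
  c (successors {c, d, f}): φ is true.
  d (successors {c, g, h}): φ is true.
  e (successors ∅): φ is false.
  f (successors {c, d, e, g}): φ is true.
  g (successors {a, b, f}): φ is true.
  h (successors {a, f}): φ is true.
For instance, at g:
  At g: ◇(□q ∨ ◇¬r) requires □q ∨ ◇¬r at some successor in {a, b, f}.
    □q ∨ ◇¬r holds at a, so ◇(□q ∨ ◇¬r) is true at g.
      At a: □q is true, ◇¬r is true, so □q ∨ ◇¬r is true.
Satisfying worlds: {a, b, c, d, f, g, h}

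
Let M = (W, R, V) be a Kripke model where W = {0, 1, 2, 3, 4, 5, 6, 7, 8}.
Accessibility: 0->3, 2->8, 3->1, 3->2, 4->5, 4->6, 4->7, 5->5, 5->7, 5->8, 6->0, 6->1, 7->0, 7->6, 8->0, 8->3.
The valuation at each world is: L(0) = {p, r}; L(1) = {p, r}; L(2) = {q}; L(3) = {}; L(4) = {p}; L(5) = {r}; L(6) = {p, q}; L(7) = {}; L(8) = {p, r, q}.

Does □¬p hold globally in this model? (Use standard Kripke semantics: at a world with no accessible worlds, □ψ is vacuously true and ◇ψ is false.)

No

Let φ = □¬p. Evaluate φ at each world:
  0 (successors {3}): φ is true.
  1 (successors ∅): φ is true.
  2 (successors {8}): φ is false.
  3 (successors {1, 2}): φ is false.
  4 (successors {5, 6, 7}): φ is false.
  5 (successors {5, 7, 8}): φ is false.
  6 (successors {0, 1}): φ is false.
  7 (successors {0, 6}): φ is false.
  8 (successors {0, 3}): φ is false.
Detail at 2 (counterexample):
  At 2: □¬p requires ¬p at every successor {8}.
    ¬p fails at 8, so □¬p is false at 2.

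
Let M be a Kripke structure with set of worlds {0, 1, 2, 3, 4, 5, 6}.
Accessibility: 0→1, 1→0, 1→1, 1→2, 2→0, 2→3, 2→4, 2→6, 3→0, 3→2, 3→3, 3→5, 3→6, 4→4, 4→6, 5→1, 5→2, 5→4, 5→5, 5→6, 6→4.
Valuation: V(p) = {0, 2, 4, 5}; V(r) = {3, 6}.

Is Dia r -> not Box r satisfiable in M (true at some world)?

Let φ = Dia r -> not Box r. Evaluate φ at each world:
  0 (successors {1}): φ is true.
  1 (successors {0, 1, 2}): φ is true.
  2 (successors {0, 3, 4, 6}): φ is true.
  3 (successors {0, 2, 3, 5, 6}): φ is true.
  4 (successors {4, 6}): φ is true.
  5 (successors {1, 2, 4, 5, 6}): φ is true.
  6 (successors {4}): φ is true.
Detail at 0 (witness):
  At 0: Dia r is false, not Box r is true, so Dia r -> not Box r is true.
    At 0: Dia r requires r at some successor in {1}.
      At 1: r is false.
    So Dia r is false at 0.
    At 0: Box r is false, so not Box r is true.
      At 0: Box r requires r at every successor {1}.
        r fails at 1, so Box r is false at 0.

Yes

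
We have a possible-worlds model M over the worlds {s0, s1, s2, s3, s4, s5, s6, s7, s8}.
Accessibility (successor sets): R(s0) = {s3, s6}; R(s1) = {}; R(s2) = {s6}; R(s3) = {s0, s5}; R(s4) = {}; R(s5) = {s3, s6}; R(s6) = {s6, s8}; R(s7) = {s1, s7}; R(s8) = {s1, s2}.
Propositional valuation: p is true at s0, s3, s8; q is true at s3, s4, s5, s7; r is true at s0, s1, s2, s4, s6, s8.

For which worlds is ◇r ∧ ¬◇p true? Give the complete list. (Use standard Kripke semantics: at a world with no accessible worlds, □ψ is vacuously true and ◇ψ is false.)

Let φ = ◇r ∧ ¬◇p. Evaluate φ at each world:
  s0 (successors {s3, s6}): φ is false.
  s1 (successors ∅): φ is false.
  s2 (successors {s6}): φ is true.
  s3 (successors {s0, s5}): φ is false.
  s4 (successors ∅): φ is false.
  s5 (successors {s3, s6}): φ is false.
  s6 (successors {s6, s8}): φ is false.
  s7 (successors {s1, s7}): φ is true.
  s8 (successors {s1, s2}): φ is true.
For instance, at s3:
  At s3: ◇r is true, ¬◇p is false, so ◇r ∧ ¬◇p is false.
    At s3: ◇r requires r at some successor in {s0, s5}.
      r holds at s0, so ◇r is true at s3.
    At s3: ◇p is true, so ¬◇p is false.
      At s3: ◇p requires p at some successor in {s0, s5}.
        p holds at s0, so ◇p is true at s3.
Satisfying worlds: {s2, s7, s8}

s2, s7, s8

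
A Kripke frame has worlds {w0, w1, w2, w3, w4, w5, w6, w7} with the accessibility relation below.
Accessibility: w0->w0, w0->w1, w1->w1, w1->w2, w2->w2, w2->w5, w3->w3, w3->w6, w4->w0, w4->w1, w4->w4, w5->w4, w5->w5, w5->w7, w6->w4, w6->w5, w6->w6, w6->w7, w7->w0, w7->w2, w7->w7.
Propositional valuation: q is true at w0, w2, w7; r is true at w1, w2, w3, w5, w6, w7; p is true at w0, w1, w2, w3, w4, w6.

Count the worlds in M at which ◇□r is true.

6

Recall that □ψ holds at a world iff ψ holds at every accessible world, and ◇ψ holds iff ψ holds at some accessible world.
Let φ = ◇□r. Evaluate φ at each world:
  w0 (successors {w0, w1}): φ is true.
  w1 (successors {w1, w2}): φ is true.
  w2 (successors {w2, w5}): φ is true.
  w3 (successors {w3, w6}): φ is true.
  w4 (successors {w0, w1, w4}): φ is true.
  w5 (successors {w4, w5, w7}): φ is false.
  w6 (successors {w4, w5, w6, w7}): φ is false.
  w7 (successors {w0, w2, w7}): φ is true.
For instance, at w5:
  At w5: ◇□r requires □r at some successor in {w4, w5, w7}.
    At w4: □r is false.
    At w5: □r is false.
    At w7: □r is false.
  So ◇□r is false at w5.
Satisfying worlds: {w0, w1, w2, w3, w4, w7}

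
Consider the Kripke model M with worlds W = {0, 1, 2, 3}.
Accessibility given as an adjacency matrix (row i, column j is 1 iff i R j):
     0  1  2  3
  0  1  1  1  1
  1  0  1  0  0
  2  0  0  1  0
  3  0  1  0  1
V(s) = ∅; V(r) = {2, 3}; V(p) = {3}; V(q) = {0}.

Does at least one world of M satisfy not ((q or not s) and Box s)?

Recall that Box ψ holds at a world iff ψ holds at every accessible world, and Dia ψ holds iff ψ holds at some accessible world.
Let φ = not ((q or not s) and Box s). Evaluate φ at each world:
  0 (successors {0, 1, 2, 3}): φ is true.
  1 (successors {1}): φ is true.
  2 (successors {2}): φ is true.
  3 (successors {1, 3}): φ is true.
Detail at 0 (witness):
  At 0: (q or not s) and Box s is false, so not ((q or not s) and Box s) is true.
    At 0: q or not s is true, Box s is false, so (q or not s) and Box s is false.
      At 0: Box s requires s at every successor {0, 1, 2, 3}.
        s fails at 0, so Box s is false at 0.

Yes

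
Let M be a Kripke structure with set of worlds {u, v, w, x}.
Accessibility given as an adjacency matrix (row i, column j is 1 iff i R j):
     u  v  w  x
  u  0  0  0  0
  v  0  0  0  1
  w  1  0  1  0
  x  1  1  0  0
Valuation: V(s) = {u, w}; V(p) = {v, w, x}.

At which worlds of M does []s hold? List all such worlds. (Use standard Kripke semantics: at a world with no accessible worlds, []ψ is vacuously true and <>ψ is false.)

u, w

Let φ = []s. Evaluate φ at each world:
  u (successors ∅): φ is true.
  v (successors {x}): φ is false.
  w (successors {u, w}): φ is true.
  x (successors {u, v}): φ is false.
For instance, at w:
  At w: []s requires s at every successor {u, w}.
    At u: s is true.
    At w: s is true.
  So []s is true at w.
Satisfying worlds: {u, w}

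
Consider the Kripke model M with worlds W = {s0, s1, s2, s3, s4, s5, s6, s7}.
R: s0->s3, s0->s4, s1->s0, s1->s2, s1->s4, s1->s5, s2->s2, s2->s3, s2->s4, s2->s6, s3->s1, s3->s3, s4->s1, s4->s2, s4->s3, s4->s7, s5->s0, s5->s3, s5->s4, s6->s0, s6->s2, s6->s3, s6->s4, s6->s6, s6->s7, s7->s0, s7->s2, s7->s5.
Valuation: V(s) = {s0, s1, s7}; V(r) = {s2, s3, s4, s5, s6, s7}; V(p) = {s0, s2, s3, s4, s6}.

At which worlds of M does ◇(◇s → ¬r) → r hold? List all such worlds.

Let φ = ◇(◇s → ¬r) → r. Evaluate φ at each world:
  s0 (successors {s3, s4}): φ is true.
  s1 (successors {s0, s2, s4, s5}): φ is false.
  s2 (successors {s2, s3, s4, s6}): φ is true.
  s3 (successors {s1, s3}): φ is true.
  s4 (successors {s1, s2, s3, s7}): φ is true.
  s5 (successors {s0, s3, s4}): φ is true.
  s6 (successors {s0, s2, s3, s4, s6, s7}): φ is true.
  s7 (successors {s0, s2, s5}): φ is true.
For instance, at s5:
  At s5: ◇(◇s → ¬r) is true, r is true, so ◇(◇s → ¬r) → r is true.
    At s5: ◇(◇s → ¬r) requires ◇s → ¬r at some successor in {s0, s3, s4}.
      ◇s → ¬r holds at s0, so ◇(◇s → ¬r) is true at s5.
Satisfying worlds: {s0, s2, s3, s4, s5, s6, s7}

s0, s2, s3, s4, s5, s6, s7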